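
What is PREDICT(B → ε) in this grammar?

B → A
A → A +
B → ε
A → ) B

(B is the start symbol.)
{ $, '+' }

PREDICT(B → ε) = (FIRST(RHS) \ {ε}) ∪ (FOLLOW(B) if ε ∈ FIRST(RHS), i.e. RHS ⇒* ε)
The right-hand side is ε (FIRST(ε) = { ε }), so the predict set is FOLLOW(B) = { $, '+' }
PREDICT(B → ε) = { $, '+' }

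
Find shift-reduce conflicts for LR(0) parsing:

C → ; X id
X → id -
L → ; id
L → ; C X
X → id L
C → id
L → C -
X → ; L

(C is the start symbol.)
A shift-reduce conflict occurs when an LR(0) state has both:
  - a complete (reduce) item [A → α .] (dot at the end), and
  - a shift item [B → β . c γ] (dot before a terminal).

Augment with C' → C and build the canonical LR(0) collection (I0 = CLOSURE({[C' → . C]}), then GOTO on every symbol after a dot until no new states appear). It has 21 states:
  I0: { [C → . ; X id], [C → . id], [C' → . C] }  — shift
  I1: { [C → ; . X id], [X → . ; L], [X → . id -], [X → . id L] }  — shift
  I2: { [C' → C .] }  — accept
  I3: { [C → id .] }  — reduce
  I4: { [C → . ; X id], [C → . id], [L → . ; C X], [L → . ; id], [L → . C -], [X → ; . L] }  — shift
  I5: { [C → ; X . id] }  — shift
  I6: { [C → . ; X id], [C → . id], [L → . ; C X], [L → . ; id], [L → . C -], [X → id . -], [X → id . L] }  — shift
  I7: { [X → id - .] }  — reduce
  I8: { [C → . ; X id], [C → . id], [C → ; . X id], [L → ; . C X], [L → ; . id], [X → . ; L], [X → . id -], [X → . id L] }  — shift
  I9: { [L → C . -] }  — shift
  I10: { [X → id L .] }  — reduce
  I11: { [L → C - .] }  — reduce
  I12: { [C → . ; X id], [C → . id], [C → ; . X id], [L → . ; C X], [L → . ; id], [L → . C -], [X → . ; L], [X → . id -], [X → . id L], [X → ; . L] }  — shift
  I13: { [L → ; C . X], [X → . ; L], [X → . id -], [X → . id L] }  — shift
  I14: { [C → . ; X id], [C → . id], [C → id .], [L → . ; C X], [L → . ; id], [L → . C -], [L → ; id .], [X → id . -], [X → id . L] }  — shift, 2 reduces
  I15: { [L → ; C X .] }  — reduce
  I16: { [C → . ; X id], [C → . id], [C → ; . X id], [L → . ; C X], [L → . ; id], [L → . C -], [L → ; . C X], [L → ; . id], [X → . ; L], [X → . id -], [X → . id L], [X → ; . L] }  — shift
  I17: { [X → ; L .] }  — reduce
  I18: { [C → . ; X id], [C → . id], [C → id .], [L → . ; C X], [L → . ; id], [L → . C -], [X → id . -], [X → id . L] }  — shift, reduce
  I19: { [L → ; C . X], [L → C . -], [X → . ; L], [X → . id -], [X → . id L] }  — shift
  I20: { [C → ; X id .] }  — reduce

I14 contains reduce items [C → id .], [L → ; id .] and shift items [C → . ; X id], [C → . id], [L → . ; C X], [L → . ; id], [X → id . -] — shift-reduce conflict.
I18 contains reduce item [C → id .] and shift items [C → . ; X id], [C → . id], [L → . ; C X], [L → . ; id], [X → id . -] — shift-reduce conflict.

Answer: Yes — I14: [C → id .] vs [C → . ; X id]; I18: [C → id .] vs [C → . ; X id]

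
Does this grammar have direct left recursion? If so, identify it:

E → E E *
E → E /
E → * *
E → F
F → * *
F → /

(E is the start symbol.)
Direct left recursion occurs when N → N α for some non-terminal N (the right-hand side begins with the left-hand side itself).

E → E E *: LEFT RECURSIVE (starts with E)
E → E /: LEFT RECURSIVE (starts with E)
E → * *: starts with '*'
E → F: starts with F
F → * *: starts with '*'
F → /: starts with '/'

The grammar has direct left recursion on: E.

Answer: Yes, E is left-recursive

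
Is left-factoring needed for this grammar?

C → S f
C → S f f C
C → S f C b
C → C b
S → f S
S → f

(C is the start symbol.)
Left-factoring is needed when two productions for the same non-terminal
share a common prefix on the right-hand side.

Productions for C:
  C → S f
  C → S f f C
  C → S f C b
  C → C b
Productions for S:
  S → f S
  S → f

Found common prefix 'S f' in productions for C
Found common prefix 'f' in productions for S

Answer: Yes, C has productions with common prefix 'S f'; S has productions with common prefix 'f'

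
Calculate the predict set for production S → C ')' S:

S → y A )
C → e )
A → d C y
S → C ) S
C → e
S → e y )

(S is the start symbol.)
PREDICT(S → C ')' S) = (FIRST(RHS) \ {ε}) ∪ (FOLLOW(S) if ε ∈ FIRST(RHS), i.e. RHS ⇒* ε)
FIRST(C) = { 'e' }
FIRST(C ')' S) = { 'e' }
ε ∉ FIRST(C ')' S), so FOLLOW(S) is not added.
PREDICT(S → C ')' S) = { 'e' }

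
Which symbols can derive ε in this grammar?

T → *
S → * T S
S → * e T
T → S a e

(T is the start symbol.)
There are no ε-productions, so no non-terminal can derive ε.
No non-terminals are nullable.

Answer: None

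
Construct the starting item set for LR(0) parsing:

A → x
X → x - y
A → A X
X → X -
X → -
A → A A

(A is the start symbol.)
First, augment the grammar with A' → A
I₀ = CLOSURE({ [A' → . A] }):
  [A' → . A] has the dot before A: add [A → . x], [A → . A X], [A → . A A]
No further items can be added.

I₀ = { [A → . A A], [A → . A X], [A → . x], [A' → . A] }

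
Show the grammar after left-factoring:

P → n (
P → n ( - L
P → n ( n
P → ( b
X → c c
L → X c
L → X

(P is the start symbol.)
P → n ( P'
P' → ε
P' → - L
P' → n
P → ( b
X → c c
L → X L'
L' → c
L' → ε

Left-factoring transforms A → αβ₁ | αβ₂ into A → αA' and A' → β₁ | β₂
(α is the longest common prefix among the alternatives). Repeat until
no nonterminal has two alternatives with a common prefix.

Round 1: P has alternatives sharing prefix 'n ('. Introduce P': P → n ( P'
  Add: P' → ε
  Add: P' → - L
  Add: P' → n

Round 2: L has alternatives sharing prefix 'X'. Introduce L': L → X L'
  Add: L' → c
  Add: L' → ε

No remaining common prefixes — done.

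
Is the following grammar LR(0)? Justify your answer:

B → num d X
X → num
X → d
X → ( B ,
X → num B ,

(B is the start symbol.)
No. Shift-reduce conflict between [X → num .] and [B → . num d X]

Augment with B' → B and build the canonical LR(0) collection (I0 = CLOSURE({[B' → . B]}), then GOTO on every symbol after a dot until no new states appear). It has 12 states:
  I0: { [B → . num d X], [B' → . B] }  — shift
  I1: { [B' → B .] }  — accept
  I2: { [B → num . d X] }  — shift
  I3: { [B → num d . X], [X → . ( B ,], [X → . d], [X → . num B ,], [X → . num] }  — shift
  I4: { [B → . num d X], [X → ( . B ,] }  — shift
  I5: { [B → num d X .] }  — reduce
  I6: { [X → d .] }  — reduce
  I7: { [B → . num d X], [X → num . B ,], [X → num .] }  — shift, reduce
  I8: { [X → num B . ,] }  — shift
  I9: { [X → num B , .] }  — reduce
  I10: { [X → ( B . ,] }  — shift
  I11: { [X → ( B , .] }  — reduce

Conflict in state I7:
  Shift-reduce conflict between [X → num .] and [B → . num d X]
So the grammar is NOT LR(0).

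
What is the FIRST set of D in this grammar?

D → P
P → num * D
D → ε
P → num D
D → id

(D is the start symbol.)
FIRST sets of the other non-terminals involved (by the same procedure, iterated to a fixed point):
  FIRST(P) = { 'num' }

From D → P:
  - P is a non-terminal: add FIRST(P) \ {ε} = { 'num' }
    P is not nullable, so stop
From D → ε:
  - ε-production, so ε ∈ FIRST(D)
From D → id:
  - id is a terminal: add 'id' and stop

Collecting: FIRST(D) = { 'id', 'num', ε }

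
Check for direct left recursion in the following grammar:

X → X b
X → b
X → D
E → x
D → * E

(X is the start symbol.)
Yes, X is left-recursive

X → X b: LEFT RECURSIVE (starts with X)
X → b: starts with b
X → D: starts with D
E → x: starts with x
D → * E: starts with '*'

The grammar has direct left recursion on: X.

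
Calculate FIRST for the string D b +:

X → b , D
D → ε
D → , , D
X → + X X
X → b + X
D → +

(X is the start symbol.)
{ '+', ',', 'b' }

FIRST sets of the non-terminals involved (from the grammar, by fixed-point iteration):
  FIRST(D) = { '+', ',', ε }

To compute FIRST(D b +), process the symbols left to right:
Symbol D is a non-terminal. Add FIRST(D) \ {ε} = { '+', ',' }
D is nullable (ε ∈ FIRST(D)), continue to the next symbol.
Symbol b is a terminal. Add 'b' and stop.
FIRST(D b +) = { '+', ',', 'b' }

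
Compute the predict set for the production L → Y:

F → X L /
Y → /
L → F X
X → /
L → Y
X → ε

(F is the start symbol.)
PREDICT(L → Y) = (FIRST(RHS) \ {ε}) ∪ (FOLLOW(L) if ε ∈ FIRST(RHS), i.e. RHS ⇒* ε)
FIRST(Y) = { '/' }
FIRST(Y) = { '/' }
ε ∉ FIRST(Y), so FOLLOW(L) is not added.
PREDICT(L → Y) = { '/' }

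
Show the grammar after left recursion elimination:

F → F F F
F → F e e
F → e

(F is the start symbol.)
F is directly left-recursive. The standard transformation for
  A → A α₁ | ... | A α_m | β₁ | ... | β_n
is
  A  → β₁ A' | ... | β_n A'
  A' → α₁ A' | ... | α_m A' | ε

F → e becomes F → e F'
F → F F F becomes F' → F F F'
F → F e e becomes F' → e e F'
Add F' → ε

Resulting grammar:
F → e F'
F' → F F F'
F' → e e F'
F' → ε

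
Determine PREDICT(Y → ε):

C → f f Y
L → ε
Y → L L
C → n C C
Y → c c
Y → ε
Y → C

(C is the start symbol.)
PREDICT(Y → ε) = (FIRST(RHS) \ {ε}) ∪ (FOLLOW(Y) if ε ∈ FIRST(RHS), i.e. RHS ⇒* ε)
The right-hand side is ε (FIRST(ε) = { ε }), so the predict set is FOLLOW(Y) = { $, 'f', 'n' }
PREDICT(Y → ε) = { $, 'f', 'n' }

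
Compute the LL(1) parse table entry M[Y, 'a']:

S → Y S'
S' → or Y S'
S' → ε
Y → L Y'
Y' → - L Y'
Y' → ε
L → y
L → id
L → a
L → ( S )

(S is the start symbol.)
Y → L Y'

To find M[Y, 'a'], we find productions for Y where 'a' is in the predict set (PREDICT(N → α) = (FIRST(α) \ {ε}) ∪ (FOLLOW(N) if α ⇒* ε)).

Relevant sets:
  FIRST(L) = { '(', 'a', 'id', 'y' }

Y → L Y': PREDICT = { '(', 'a', 'id', 'y' }
  'a' is in predict set, so this production goes in M[Y, 'a']

M[Y, 'a'] = Y → L Y'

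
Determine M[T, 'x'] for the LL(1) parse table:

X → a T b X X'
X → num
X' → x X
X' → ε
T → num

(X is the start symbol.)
To find M[T, 'x'], we find productions for T where 'x' is in the predict set (PREDICT(N → α) = (FIRST(α) \ {ε}) ∪ (FOLLOW(N) if α ⇒* ε)).

T → num: PREDICT = { 'num' }

M[T, 'x'] is empty (no production applies)

Answer: Empty (error entry)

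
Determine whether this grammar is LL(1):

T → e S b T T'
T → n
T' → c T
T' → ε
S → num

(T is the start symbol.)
No. Predict set conflict for T': { 'c' }

A grammar is LL(1) if for each non-terminal N with multiple productions, the predict sets of those productions are pairwise disjoint, where PREDICT(N → α) = (FIRST(α) \ {ε}) ∪ (FOLLOW(N) if α ⇒* ε).

Relevant sets:
  FOLLOW(T') = { $, 'c' }

For T:
  PREDICT(T → e S b T T') = { 'e' }
  PREDICT(T → n) = { 'n' }
For T':
  PREDICT(T' → c T) = { 'c' }
  PREDICT(T' → ε) = { $, 'c' }
S has a single production, so nothing to check there.

Conflict found: Predict set conflict for T': { 'c' }
The grammar is NOT LL(1).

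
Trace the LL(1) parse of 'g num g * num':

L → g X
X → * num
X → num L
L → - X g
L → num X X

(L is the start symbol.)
LL(1) parsing maintains a stack (initially the start symbol over $) and the input. At each step: if the stack top is a terminal, match it against the current input token; if it is a non-terminal N, replace it with the RHS of M[N, lookahead] (the unique production whose predict set contains the lookahead).

Stack is shown with the top on the left.

Stack    Input            Action
--------------------------------
L $      g num g * num $  output L → g X
g X $    g num g * num $  match 'g'
X $      num g * num $    output X → num L
num L $  num g * num $    match 'num'
L $      g * num $        output L → g X
g X $    g * num $        match 'g'
X $      * num $          output X → * num
* num $  * num $          match '*'
num $    num $            match 'num'
$        $                accept

The string is accepted.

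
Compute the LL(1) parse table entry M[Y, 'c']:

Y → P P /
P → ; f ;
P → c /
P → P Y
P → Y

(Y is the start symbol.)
To find M[Y, 'c'], we find productions for Y where 'c' is in the predict set (PREDICT(N → α) = (FIRST(α) \ {ε}) ∪ (FOLLOW(N) if α ⇒* ε)).

Relevant sets:
  FIRST(P) = { ';', 'c' }

Y → P P /: PREDICT = { ';', 'c' }
  'c' is in predict set, so this production goes in M[Y, 'c']

M[Y, 'c'] = Y → P P /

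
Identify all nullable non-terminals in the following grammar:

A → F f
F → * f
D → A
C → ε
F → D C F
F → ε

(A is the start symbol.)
A non-terminal is nullable if it can derive ε (the empty string): either it has an ε-production, or it has a production whose right-hand side consists entirely of nullable non-terminals.

ε-productions: C → ε, F → ε
So C, F are immediately nullable.
No further non-terminal can be added: every production for the remaining non-terminals contains a terminal or a non-nullable non-terminal.
Nullable = { 'C', 'F' }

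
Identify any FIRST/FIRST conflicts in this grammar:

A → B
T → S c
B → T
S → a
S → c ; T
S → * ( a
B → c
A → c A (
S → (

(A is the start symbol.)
FIRST sets of the non-terminals at (or reachable through a nullable prefix from) the front of some alternative:
  FIRST(B) = { '(', '*', 'a', 'c' }
  FIRST(T) = { '(', '*', 'a', 'c' }

Productions for A:
  A → B: FIRST = { '(', '*', 'a', 'c' }
  A → c A (: FIRST = { 'c' }
Productions for B:
  B → T: FIRST = { '(', '*', 'a', 'c' }
  B → c: FIRST = { 'c' }
Productions for S:
  S → a: FIRST = { 'a' }
  S → c ; T: FIRST = { 'c' }
  S → * ( a: FIRST = { '*' }
  S → (: FIRST = { '(' }
T has only one production, so no FIRST/FIRST conflict is possible there.

Conflict for A: A → B and A → c A (
  Overlap: { 'c' }
Conflict for B: B → T and B → c
  Overlap: { 'c' }

Answer: Yes. A → B / A → c A '(' on { 'c' }; B → T / B → c on { 'c' }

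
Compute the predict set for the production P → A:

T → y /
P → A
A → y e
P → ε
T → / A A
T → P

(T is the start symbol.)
{ 'y' }

PREDICT(P → A) = (FIRST(RHS) \ {ε}) ∪ (FOLLOW(P) if ε ∈ FIRST(RHS), i.e. RHS ⇒* ε)
FIRST(A) = { 'y' }
FIRST(A) = { 'y' }
ε ∉ FIRST(A), so FOLLOW(P) is not added.
PREDICT(P → A) = { 'y' }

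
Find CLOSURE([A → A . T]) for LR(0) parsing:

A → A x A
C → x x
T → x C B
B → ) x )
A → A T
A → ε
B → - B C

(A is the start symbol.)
To compute CLOSURE, for each item [A → α.Bβ] where B is a non-terminal, add [B → .γ] for all productions B → γ; repeat for the newly added items until nothing changes.

Start with: [A → A . T]
  [A → A . T] has the dot before T: add [T → . x C B]
No further items can be added.

CLOSURE = { [A → A . T], [T → . x C B] }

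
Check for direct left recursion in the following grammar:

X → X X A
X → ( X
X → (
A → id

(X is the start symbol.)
Direct left recursion occurs when N → N α for some non-terminal N (the right-hand side begins with the left-hand side itself).

X → X X A: LEFT RECURSIVE (starts with X)
X → ( X: starts with '('
X → (: starts with '('
A → id: starts with id

The grammar has direct left recursion on: X.

Answer: Yes, X is left-recursive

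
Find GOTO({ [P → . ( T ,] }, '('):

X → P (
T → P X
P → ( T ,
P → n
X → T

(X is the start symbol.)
GOTO(I, '(') = CLOSURE({ [A → αX.β] : [A → α.Xβ] ∈ I, X = '(' })

Items with dot before '(', with the dot advanced:
  [P → . ( T ,] → [P → ( . T ,]
Closure of the advanced items:
  [P → ( . T ,] has the dot before T: add [T → . P X]
  [T → . P X] has the dot before P: add [P → . ( T ,], [P → . n]

GOTO = { [P → ( . T ,], [P → . ( T ,], [P → . n], [T → . P X] }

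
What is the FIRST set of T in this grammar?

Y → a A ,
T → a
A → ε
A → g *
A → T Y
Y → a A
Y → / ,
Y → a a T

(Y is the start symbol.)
To compute FIRST(T), examine every production with T on the left-hand side, reading each right-hand side left to right until a non-nullable symbol is reached.

From T → a:
  - a is a terminal: add 'a' and stop

Collecting: FIRST(T) = { 'a' }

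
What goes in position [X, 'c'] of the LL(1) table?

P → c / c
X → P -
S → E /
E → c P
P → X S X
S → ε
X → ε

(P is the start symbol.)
To find M[X, 'c'], we find productions for X where 'c' is in the predict set (PREDICT(N → α) = (FIRST(α) \ {ε}) ∪ (FOLLOW(N) if α ⇒* ε)).

Relevant sets:
  FIRST(P) = { '-', 'c', ε }
  FOLLOW(X) = { $, '-', '/', 'c' }

X → P -: PREDICT = { '-', 'c' }
  'c' is in predict set, so this production goes in M[X, 'c']
X → ε: PREDICT = { $, '-', '/', 'c' }
  'c' is in predict set, so this production goes in M[X, 'c']

M[X, 'c'] = X → P -, X → ε  (a multiply-defined cell — the grammar is not LL(1))

Answer: X → P -, X → ε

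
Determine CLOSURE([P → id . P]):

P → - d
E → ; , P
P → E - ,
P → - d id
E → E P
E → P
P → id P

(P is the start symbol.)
Start with: [P → id . P]
  [P → id . P] has the dot before P: add [P → . - d], [P → . E - ,], [P → . - d id], [P → . id P]
  [P → . E - ,] has the dot before E: add [E → . ; , P], [E → . E P], [E → . P]
No further items can be added.

CLOSURE = { [E → . ; , P], [E → . E P], [E → . P], [P → . - d id], [P → . - d], [P → . E - ,], [P → . id P], [P → id . P] }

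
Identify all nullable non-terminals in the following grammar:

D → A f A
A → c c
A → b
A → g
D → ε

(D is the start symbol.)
{ 'D' }

ε-productions: D → ε
So D is immediately nullable.
No further non-terminal can be added: every production for the remaining non-terminals contains a terminal or a non-nullable non-terminal.
Nullable = { 'D' }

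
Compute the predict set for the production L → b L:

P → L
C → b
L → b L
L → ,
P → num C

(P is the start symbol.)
PREDICT(L → b L) = (FIRST(RHS) \ {ε}) ∪ (FOLLOW(L) if ε ∈ FIRST(RHS), i.e. RHS ⇒* ε)
FIRST(b L) = { 'b' }
ε ∉ FIRST(b L), so FOLLOW(L) is not added.
PREDICT(L → b L) = { 'b' }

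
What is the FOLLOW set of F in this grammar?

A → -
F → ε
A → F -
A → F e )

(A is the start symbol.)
To compute FOLLOW(F), find every occurrence of F on a right-hand side N → α F β: add FIRST(β) \ {ε}, and if β is empty or nullable also add FOLLOW(N). Iterate to a fixed point.

In A → F -: F is followed by '-', add FIRST('-') \ {ε} = { '-' }
In A → F e ): F is followed by e ')', add FIRST(e ')') \ {ε} = { 'e' }

Taking the union: FOLLOW(F) = { '-', 'e' }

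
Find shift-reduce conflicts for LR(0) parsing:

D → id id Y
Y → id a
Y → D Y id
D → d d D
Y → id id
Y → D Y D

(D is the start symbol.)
Augment with D' → D and build the canonical LR(0) collection (I0 = CLOSURE({[D' → . D]}), then GOTO on every symbol after a dot until no new states appear). It has 15 states:
  I0: { [D → . d d D], [D → . id id Y], [D' → . D] }  — shift
  I1: { [D' → D .] }  — accept
  I2: { [D → d . d D] }  — shift
  I3: { [D → id . id Y] }  — shift
  I4: { [D → . d d D], [D → . id id Y], [D → id id . Y], [Y → . D Y D], [Y → . D Y id], [Y → . id a], [Y → . id id] }  — shift
  I5: { [D → . d d D], [D → . id id Y], [Y → . D Y D], [Y → . D Y id], [Y → . id a], [Y → . id id], [Y → D . Y D], [Y → D . Y id] }  — shift
  I6: { [D → id id Y .] }  — reduce
  I7: { [D → id . id Y], [Y → id . a], [Y → id . id] }  — shift
  I8: { [Y → id a .] }  — reduce
  I9: { [D → . d d D], [D → . id id Y], [D → id id . Y], [Y → . D Y D], [Y → . D Y id], [Y → . id a], [Y → . id id], [Y → id id .] }  — shift, reduce
  I10: { [D → . d d D], [D → . id id Y], [Y → D Y . D], [Y → D Y . id] }  — shift
  I11: { [Y → D Y D .] }  — reduce
  I12: { [D → id . id Y], [Y → D Y id .] }  — shift, reduce
  I13: { [D → . d d D], [D → . id id Y], [D → d d . D] }  — shift
  I14: { [D → d d D .] }  — reduce

I9 contains reduce item [Y → id id .] and shift items [D → . d d D], [D → . id id Y], [Y → . id a], [Y → . id id] — shift-reduce conflict.
I12 contains reduce item [Y → D Y id .] and shift item [D → id . id Y] — shift-reduce conflict.

Answer: Yes — I9: [Y → id id .] vs [D → . d d D]; I12: [Y → D Y id .] vs [D → id . id Y]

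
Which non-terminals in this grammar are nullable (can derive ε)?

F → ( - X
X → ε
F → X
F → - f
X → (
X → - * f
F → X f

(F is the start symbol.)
{ 'F', 'X' }

A non-terminal is nullable if it can derive ε (the empty string): either it has an ε-production, or it has a production whose right-hand side consists entirely of nullable non-terminals.

ε-productions: X → ε
So X is immediately nullable.
F → X: every symbol on the right is nullable, so F is nullable too.
Every non-terminal is now nullable.
Nullable = { 'F', 'X' }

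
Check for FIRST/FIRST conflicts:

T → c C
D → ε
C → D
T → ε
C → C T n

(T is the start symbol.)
A FIRST/FIRST conflict occurs when two productions N → α and N → β for the same non-terminal have FIRST(α) ∩ FIRST(β) ≠ ∅ (with ε ∈ FIRST of a nullable right-hand side, so two nullable alternatives also conflict).

FIRST sets of the non-terminals at (or reachable through a nullable prefix from) the front of some alternative:
  FIRST(D) = { ε }
  FIRST(C) = { 'c', 'n', ε }
  FIRST(T) = { 'c', ε }

Productions for T:
  T → c C: FIRST = { 'c' }
  T → ε: FIRST = { ε }
Productions for C:
  C → D: FIRST = { ε }
  C → C T n: FIRST = { 'c', 'n' }
D has only one production, so no FIRST/FIRST conflict is possible there.

All alternatives of each non-terminal have pairwise disjoint FIRST sets.

Answer: No FIRST/FIRST conflicts.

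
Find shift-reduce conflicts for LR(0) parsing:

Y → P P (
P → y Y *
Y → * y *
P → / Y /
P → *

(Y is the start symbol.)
Yes — I1: [P → * .] vs [Y → * . y *]

A shift-reduce conflict occurs when an LR(0) state has both:
  - a complete (reduce) item [A → α .] (dot at the end), and
  - a shift item [B → β . c γ] (dot before a terminal).

Augment with Y' → Y and build the canonical LR(0) collection (I0 = CLOSURE({[Y' → . Y]}), then GOTO on every symbol after a dot until no new states appear). It has 15 states:
  I0: { [P → . *], [P → . / Y /], [P → . y Y *], [Y → . * y *], [Y → . P P (], [Y' → . Y] }  — shift
  I1: { [P → * .], [Y → * . y *] }  — shift, reduce
  I2: { [P → . *], [P → . / Y /], [P → . y Y *], [P → / . Y /], [Y → . * y *], [Y → . P P (] }  — shift
  I3: { [P → . *], [P → . / Y /], [P → . y Y *], [Y → P . P (] }  — shift
  I4: { [Y' → Y .] }  — accept
  I5: { [P → . *], [P → . / Y /], [P → . y Y *], [P → y . Y *], [Y → . * y *], [Y → . P P (] }  — shift
  I6: { [P → y Y . *] }  — shift
  I7: { [P → y Y * .] }  — reduce
  I8: { [P → * .] }  — reduce
  I9: { [Y → P P . (] }  — shift
  I10: { [Y → P P ( .] }  — reduce
  I11: { [P → / Y . /] }  — shift
  I12: { [P → / Y / .] }  — reduce
  I13: { [Y → * y . *] }  — shift
  I14: { [Y → * y * .] }  — reduce

I1 contains reduce item [P → * .] and shift item [Y → * . y *] — shift-reduce conflict.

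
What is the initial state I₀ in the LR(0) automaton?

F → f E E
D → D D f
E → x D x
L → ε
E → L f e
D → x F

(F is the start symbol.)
First, augment the grammar with F' → F
I₀ = CLOSURE({ [F' → . F] }):
  [F' → . F] has the dot before F: add [F → . f E E]
No further items can be added.

I₀ = { [F → . f E E], [F' → . F] }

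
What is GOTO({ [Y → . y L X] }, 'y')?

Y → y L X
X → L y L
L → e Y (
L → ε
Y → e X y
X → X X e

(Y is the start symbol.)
{ [L → . e Y (], [L → .], [Y → y . L X] }

GOTO(I, 'y') = CLOSURE({ [A → αX.β] : [A → α.Xβ] ∈ I, X = 'y' })

Items with dot before 'y', with the dot advanced:
  [Y → . y L X] → [Y → y . L X]
Closure of the advanced items:
  [Y → y . L X] has the dot before L: add [L → . e Y (], [L → .]

GOTO = { [L → . e Y (], [L → .], [Y → y . L X] }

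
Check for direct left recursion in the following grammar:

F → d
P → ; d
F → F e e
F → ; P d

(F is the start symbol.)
F → d: starts with d
P → ; d: starts with ';'
F → F e e: LEFT RECURSIVE (starts with F)
F → ; P d: starts with ';'

The grammar has direct left recursion on: F.

Answer: Yes, F is left-recursive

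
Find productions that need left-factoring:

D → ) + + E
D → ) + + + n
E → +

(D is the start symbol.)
Yes, D has productions with common prefix ') + +'

Left-factoring is needed when two productions for the same non-terminal
share a common prefix on the right-hand side.

Productions for D:
  D → ) + + E
  D → ) + + + n

Found common prefix ') + +' in productions for D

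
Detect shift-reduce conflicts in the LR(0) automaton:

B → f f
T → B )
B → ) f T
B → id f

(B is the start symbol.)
A shift-reduce conflict occurs when an LR(0) state has both:
  - a complete (reduce) item [A → α .] (dot at the end), and
  - a shift item [B → β . c γ] (dot before a terminal).

Augment with B' → B and build the canonical LR(0) collection (I0 = CLOSURE({[B' → . B]}), then GOTO on every symbol after a dot until no new states appear). It has 11 states:
  I0: { [B → . ) f T], [B → . f f], [B → . id f], [B' → . B] }  — shift
  I1: { [B → ) . f T] }  — shift
  I2: { [B' → B .] }  — accept
  I3: { [B → f . f] }  — shift
  I4: { [B → id . f] }  — shift
  I5: { [B → id f .] }  — reduce
  I6: { [B → f f .] }  — reduce
  I7: { [B → ) f . T], [B → . ) f T], [B → . f f], [B → . id f], [T → . B )] }  — shift
  I8: { [T → B . )] }  — shift
  I9: { [B → ) f T .] }  — reduce
  I10: { [T → B ) .] }  — reduce

No state contains both a complete item and a shift item.

Answer: No shift-reduce conflicts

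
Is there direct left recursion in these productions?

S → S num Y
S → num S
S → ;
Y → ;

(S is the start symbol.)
Direct left recursion occurs when N → N α for some non-terminal N (the right-hand side begins with the left-hand side itself).

S → S num Y: LEFT RECURSIVE (starts with S)
S → num S: starts with num
S → ;: starts with ';'
Y → ;: starts with ';'

The grammar has direct left recursion on: S.

Answer: Yes, S is left-recursive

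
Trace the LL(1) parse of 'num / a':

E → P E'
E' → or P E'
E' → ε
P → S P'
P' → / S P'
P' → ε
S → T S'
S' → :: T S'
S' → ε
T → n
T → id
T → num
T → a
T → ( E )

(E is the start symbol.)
LL(1) parsing maintains a stack (initially the start symbol over $) and the input. At each step: if the stack top is a terminal, match it against the current input token; if it is a non-terminal N, replace it with the RHS of M[N, lookahead] (the unique production whose predict set contains the lookahead).

Stack is shown with the top on the left.

Stack           Input      Action
---------------------------------
E $             num / a $  output E → P E'
P E' $          num / a $  output P → S P'
S P' E' $       num / a $  output S → T S'
T S' P' E' $    num / a $  output T → num
num S' P' E' $  num / a $  match 'num'
S' P' E' $      / a $      output S' → ε
P' E' $         / a $      output P' → / S P'
/ S P' E' $     / a $      match '/'
S P' E' $       a $        output S → T S'
T S' P' E' $    a $        output T → a
a S' P' E' $    a $        match 'a'
S' P' E' $      $          output S' → ε
P' E' $         $          output P' → ε
E' $            $          output E' → ε
$               $          accept

The string is accepted.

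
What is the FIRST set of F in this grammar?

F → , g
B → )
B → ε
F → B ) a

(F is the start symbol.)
To compute FIRST(F), examine every production with F on the left-hand side, reading each right-hand side left to right until a non-nullable symbol is reached.

FIRST sets of the other non-terminals involved (by the same procedure, iterated to a fixed point):
  FIRST(B) = { ')', ε }

From F → , g:
  - ',' is a terminal: add ',' and stop
From F → B ) a:
  - B is a non-terminal: add FIRST(B) \ {ε} = { ')' }
    B is nullable, so continue to the next symbol
  - ')' is a terminal: add ')' and stop

Collecting: FIRST(F) = { ')', ',' }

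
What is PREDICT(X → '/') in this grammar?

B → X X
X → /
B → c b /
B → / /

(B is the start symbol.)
PREDICT(X → '/') = (FIRST(RHS) \ {ε}) ∪ (FOLLOW(X) if ε ∈ FIRST(RHS), i.e. RHS ⇒* ε)
FIRST('/') = { '/' }
ε ∉ FIRST('/'), so FOLLOW(X) is not added.
PREDICT(X → '/') = { '/' }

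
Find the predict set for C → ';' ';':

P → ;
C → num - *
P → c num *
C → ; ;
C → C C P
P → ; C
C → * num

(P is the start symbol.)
PREDICT(C → ';' ';') = (FIRST(RHS) \ {ε}) ∪ (FOLLOW(C) if ε ∈ FIRST(RHS), i.e. RHS ⇒* ε)
FIRST(';' ';') = { ';' }
ε ∉ FIRST(';' ';'), so FOLLOW(C) is not added.
PREDICT(C → ';' ';') = { ';' }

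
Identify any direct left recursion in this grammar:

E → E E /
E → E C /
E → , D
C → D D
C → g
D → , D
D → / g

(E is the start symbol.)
E → E E /: LEFT RECURSIVE (starts with E)
E → E C /: LEFT RECURSIVE (starts with E)
E → , D: starts with ','
C → D D: starts with D
C → g: starts with g
D → , D: starts with ','
D → / g: starts with '/'

The grammar has direct left recursion on: E.

Answer: Yes, E is left-recursive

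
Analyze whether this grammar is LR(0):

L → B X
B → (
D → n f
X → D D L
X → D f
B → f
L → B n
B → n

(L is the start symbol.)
A grammar is LR(0) if no state in the canonical LR(0) collection has:
  - both a shift item (dot before a terminal) and a complete item (shift-reduce conflict), or
  - two or more complete items (reduce-reduce conflict; the accept item [L' → L .] counts as a complete item here).

Augment with L' → L and build the canonical LR(0) collection (I0 = CLOSURE({[L' → . L]}), then GOTO on every symbol after a dot until no new states appear). It has 14 states:
  I0: { [B → . (], [B → . f], [B → . n], [L → . B X], [L → . B n], [L' → . L] }  — shift
  I1: { [B → ( .] }  — reduce
  I2: { [D → . n f], [L → B . X], [L → B . n], [X → . D D L], [X → . D f] }  — shift
  I3: { [L' → L .] }  — accept
  I4: { [B → f .] }  — reduce
  I5: { [B → n .] }  — reduce
  I6: { [D → . n f], [X → D . D L], [X → D . f] }  — shift
  I7: { [L → B X .] }  — reduce
  I8: { [D → n . f], [L → B n .] }  — shift, reduce
  I9: { [D → n f .] }  — reduce
  I10: { [B → . (], [B → . f], [B → . n], [L → . B X], [L → . B n], [X → D D . L] }  — shift
  I11: { [X → D f .] }  — reduce
  I12: { [D → n . f] }  — shift
  I13: { [X → D D L .] }  — reduce

Conflict in state I8:
  Shift-reduce conflict between [L → B n .] and [D → n . f]
So the grammar is NOT LR(0).

Answer: No. Shift-reduce conflict between [L → B n .] and [D → n . f]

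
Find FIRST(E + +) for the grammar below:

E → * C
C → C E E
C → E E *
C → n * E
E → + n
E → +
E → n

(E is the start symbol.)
FIRST sets of the non-terminals involved (from the grammar, by fixed-point iteration):
  FIRST(E) = { '*', '+', 'n' }

To compute FIRST(E + +), process the symbols left to right:
Symbol E is a non-terminal. Add FIRST(E) \ {ε} = { '*', '+', 'n' }
E is not nullable (ε ∉ FIRST(E)), so stop here.
FIRST(E + +) = { '*', '+', 'n' }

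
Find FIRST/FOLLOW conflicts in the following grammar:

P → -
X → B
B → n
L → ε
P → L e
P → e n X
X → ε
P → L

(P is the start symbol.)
A FIRST/FOLLOW conflict occurs when a non-terminal N has a nullable alternative N → β (β ⇒* ε) and another alternative N → α with FIRST(α) ∩ FOLLOW(N) ≠ ∅: on such a lookahead the parser cannot decide between expanding α and letting N vanish via β.

Nullable non-terminals: L, P, X.
FIRST sets used below: FIRST(L) = { ε }, FIRST(B) = { 'n' }
L has a nullable alternative but only one production, so nothing to check.

P: nullable alternative(s) P → L; FOLLOW(P) = { $ }
  P → -: FIRST \ {ε} = { '-' } — disjoint from FOLLOW(P)
  P → L e: FIRST \ {ε} = { 'e' } — disjoint from FOLLOW(P)
  P → e n X: FIRST \ {ε} = { 'e' } — disjoint from FOLLOW(P)
  P → L: FIRST \ {ε} = { } — this is the only nullable alternative, skip

X: nullable alternative(s) X → ε; FOLLOW(X) = { $ }
  X → B: FIRST \ {ε} = { 'n' } — disjoint from FOLLOW(X)
  X → ε: FIRST \ {ε} = { } — this is the only nullable alternative, skip

B has no nullable alternative, so no FIRST/FOLLOW check is needed there.

No FIRST/FOLLOW conflicts found.

Answer: No FIRST/FOLLOW conflicts.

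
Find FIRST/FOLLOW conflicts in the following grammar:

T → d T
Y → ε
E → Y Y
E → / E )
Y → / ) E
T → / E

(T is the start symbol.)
A FIRST/FOLLOW conflict occurs when a non-terminal N has a nullable alternative N → β (β ⇒* ε) and another alternative N → α with FIRST(α) ∩ FOLLOW(N) ≠ ∅: on such a lookahead the parser cannot decide between expanding α and letting N vanish via β.

Nullable non-terminals: E, Y.
FIRST sets used below: FIRST(Y) = { '/', ε }

E: nullable alternative(s) E → Y Y; FOLLOW(E) = { $, ')', '/' }
  E → Y Y: FIRST \ {ε} = { '/' } — this is the only nullable alternative, skip
  E → / E ): FIRST \ {ε} = { '/' } — overlaps FOLLOW(E) on { '/' }: CONFLICT

Y: nullable alternative(s) Y → ε; FOLLOW(Y) = { $, ')', '/' }
  Y → ε: FIRST \ {ε} = { } — this is the only nullable alternative, skip
  Y → / ) E: FIRST \ {ε} = { '/' } — overlaps FOLLOW(Y) on { '/' }: CONFLICT

T has no nullable alternative, so no FIRST/FOLLOW check is needed there.

So the grammar has 2 FIRST/FOLLOW conflicts (marked CONFLICT above).

Answer: Yes. Y → '/' ')' E with FOLLOW(Y) on { '/' }; E → '/' E ')' with FOLLOW(E) on { '/' }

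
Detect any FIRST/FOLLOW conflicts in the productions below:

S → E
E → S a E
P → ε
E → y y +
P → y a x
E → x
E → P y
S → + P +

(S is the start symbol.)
Nullable non-terminals: P.

P: nullable alternative(s) P → ε; FOLLOW(P) = { '+', 'y' }
  P → ε: FIRST \ {ε} = { } — this is the only nullable alternative, skip
  P → y a x: FIRST \ {ε} = { 'y' } — overlaps FOLLOW(P) on { 'y' }: CONFLICT

E, S have no nullable alternative, so no FIRST/FOLLOW check is needed there.

So the grammar has 1 FIRST/FOLLOW conflict (marked CONFLICT above).

Answer: Yes. P → y a x with FOLLOW(P) on { 'y' }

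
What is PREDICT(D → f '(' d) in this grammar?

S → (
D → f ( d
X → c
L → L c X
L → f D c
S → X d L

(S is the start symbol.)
PREDICT(D → f '(' d) = (FIRST(RHS) \ {ε}) ∪ (FOLLOW(D) if ε ∈ FIRST(RHS), i.e. RHS ⇒* ε)
FIRST(f '(' d) = { 'f' }
ε ∉ FIRST(f '(' d), so FOLLOW(D) is not added.
PREDICT(D → f '(' d) = { 'f' }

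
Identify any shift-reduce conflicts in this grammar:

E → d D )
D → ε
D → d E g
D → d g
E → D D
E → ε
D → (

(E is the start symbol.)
Augment with E' → E and build the canonical LR(0) collection (I0 = CLOSURE({[E' → . E]}), then GOTO on every symbol after a dot until no new states appear). It has 12 states:
  I0: { [D → . (], [D → . d E g], [D → . d g], [D → .], [E → . D D], [E → . d D )], [E → .], [E' → . E] }  — shift, 2 reduces
  I1: { [D → ( .] }  — reduce
  I2: { [D → . (], [D → . d E g], [D → . d g], [D → .], [E → D . D] }  — shift, reduce
  I3: { [E' → E .] }  — accept
  I4: { [D → . (], [D → . d E g], [D → . d g], [D → .], [D → d . E g], [D → d . g], [E → . D D], [E → . d D )], [E → .], [E → d . D )] }  — shift, 2 reduces
  I5: { [D → . (], [D → . d E g], [D → . d g], [D → .], [E → D . D], [E → d D . )] }  — shift, reduce
  I6: { [D → d E . g] }  — shift
  I7: { [D → d g .] }  — reduce
  I8: { [D → d E g .] }  — reduce
  I9: { [E → d D ) .] }  — reduce
  I10: { [E → D D .] }  — reduce
  I11: { [D → . (], [D → . d E g], [D → . d g], [D → .], [D → d . E g], [D → d . g], [E → . D D], [E → . d D )], [E → .] }  — shift, 2 reduces

I0 contains reduce items [D → .], [E → .] and shift items [D → . (], [D → . d E g], [D → . d g], [E → . d D )] — shift-reduce conflict.
I2 contains reduce item [D → .] and shift items [D → . (], [D → . d E g], [D → . d g] — shift-reduce conflict.
I4 contains reduce items [D → .], [E → .] and shift items [D → . (], [D → . d E g], [D → . d g], [D → d . g], [E → . d D )] — shift-reduce conflict.
I5 contains reduce item [D → .] and shift items [D → . (], [D → . d E g], [D → . d g], [E → d D . )] — shift-reduce conflict.
I11 contains reduce items [D → .], [E → .] and shift items [D → . (], [D → . d E g], [D → . d g], [D → d . g], [E → . d D )] — shift-reduce conflict.

Answer: Yes — I0: [D → .] vs [D → . (]; I2: [D → .] vs [D → . (]; I4: [D → .] vs [D → . (]; I5: [D → .] vs [D → . (]; I11: [D → .] vs [D → . (]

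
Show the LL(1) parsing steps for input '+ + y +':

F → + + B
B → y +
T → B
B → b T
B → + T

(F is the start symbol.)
Stack is shown with the top on the left.

Stack    Input      Action
--------------------------
F $      + + y + $  output F → + + B
+ + B $  + + y + $  match '+'
+ B $    + y + $    match '+'
B $      y + $      output B → y +
y + $    y + $      match 'y'
+ $      + $        match '+'
$        $          accept

The string is accepted.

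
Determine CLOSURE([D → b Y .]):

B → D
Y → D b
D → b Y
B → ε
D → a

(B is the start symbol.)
Start with: [D → b Y .]
The dot is at the end, so nothing is added.

CLOSURE = { [D → b Y .] }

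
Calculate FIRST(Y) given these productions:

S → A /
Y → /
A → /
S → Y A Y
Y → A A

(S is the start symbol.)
{ '/' }

To compute FIRST(Y), examine every production with Y on the left-hand side, reading each right-hand side left to right until a non-nullable symbol is reached.

FIRST sets of the other non-terminals involved (by the same procedure, iterated to a fixed point):
  FIRST(A) = { '/' }

From Y → /:
  - '/' is a terminal: add '/' and stop
From Y → A A:
  - A is a non-terminal: add FIRST(A) \ {ε} = { '/' }
    A is not nullable, so stop

Collecting: FIRST(Y) = { '/' }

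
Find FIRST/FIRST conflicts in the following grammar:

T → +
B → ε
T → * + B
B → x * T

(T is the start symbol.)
Productions for T:
  T → +: FIRST = { '+' }
  T → * + B: FIRST = { '*' }
Productions for B:
  B → ε: FIRST = { ε }
  B → x * T: FIRST = { 'x' }

All alternatives of each non-terminal have pairwise disjoint FIRST sets.

Answer: No FIRST/FIRST conflicts.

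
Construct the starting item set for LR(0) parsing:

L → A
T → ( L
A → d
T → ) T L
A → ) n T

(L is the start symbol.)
First, augment the grammar with L' → L
I₀ = CLOSURE({ [L' → . L] }):
  [L' → . L] has the dot before L: add [L → . A]
  [L → . A] has the dot before A: add [A → . d], [A → . ) n T]
No further items can be added.

I₀ = { [A → . ) n T], [A → . d], [L → . A], [L' → . L] }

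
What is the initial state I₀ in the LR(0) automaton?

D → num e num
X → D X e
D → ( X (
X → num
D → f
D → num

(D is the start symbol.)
First, augment the grammar with D' → D
I₀ = CLOSURE({ [D' → . D] }):
  [D' → . D] has the dot before D: add [D → . num e num], [D → . ( X (], [D → . f], [D → . num]
No further items can be added.

I₀ = { [D → . ( X (], [D → . f], [D → . num e num], [D → . num], [D' → . D] }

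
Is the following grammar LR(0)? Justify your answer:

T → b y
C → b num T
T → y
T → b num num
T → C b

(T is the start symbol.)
Yes, the grammar is LR(0)

Augment with T' → T and build the canonical LR(0) collection (I0 = CLOSURE({[T' → . T]}), then GOTO on every symbol after a dot until no new states appear). It has 10 states:
  I0: { [C → . b num T], [T → . C b], [T → . b num num], [T → . b y], [T → . y], [T' → . T] }  — shift
  I1: { [T → C . b] }  — shift
  I2: { [T' → T .] }  — accept
  I3: { [C → b . num T], [T → b . num num], [T → b . y] }  — shift
  I4: { [T → y .] }  — reduce
  I5: { [C → . b num T], [C → b num . T], [T → . C b], [T → . b num num], [T → . b y], [T → . y], [T → b num . num] }  — shift
  I6: { [T → b y .] }  — reduce
  I7: { [C → b num T .] }  — reduce
  I8: { [T → b num num .] }  — reduce
  I9: { [T → C b .] }  — reduce

Every state is either a pure shift/goto state or contains exactly one complete item and nothing to shift — no conflicts. The grammar is LR(0).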